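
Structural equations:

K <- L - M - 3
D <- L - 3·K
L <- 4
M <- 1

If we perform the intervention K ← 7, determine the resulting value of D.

The intervention breaks the incoming arrows to K: K <- L - M - 3 no longer applies, and K = 7.
D = L - 3·K  [with L=4, K=7]  = -17

-17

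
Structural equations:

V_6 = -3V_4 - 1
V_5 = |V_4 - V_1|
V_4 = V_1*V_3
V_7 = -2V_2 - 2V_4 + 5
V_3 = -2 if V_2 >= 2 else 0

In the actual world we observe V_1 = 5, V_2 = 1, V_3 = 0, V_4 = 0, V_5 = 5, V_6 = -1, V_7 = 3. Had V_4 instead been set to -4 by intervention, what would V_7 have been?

The intervention breaks the incoming arrows to V_4: V_4 = V_1*V_3 no longer applies, and V_4 = -4.
V_7 = -2V_2 - 2V_4 + 5  [with V_2=1, V_4=-4]  = 11

11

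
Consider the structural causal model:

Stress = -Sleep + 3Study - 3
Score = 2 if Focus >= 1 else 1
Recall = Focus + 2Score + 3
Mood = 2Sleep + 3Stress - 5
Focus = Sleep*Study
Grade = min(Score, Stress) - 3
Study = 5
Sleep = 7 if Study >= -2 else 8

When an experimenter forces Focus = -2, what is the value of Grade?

-2

do(Focus=-2) replaces the equation Focus = Sleep*Study with the constant Focus = -2.
Sleep = 7 if Study >= -2 else 8  [with Study=5]  = 7
Stress = -Sleep + 3Study - 3  [with Sleep=7, Study=5]  = 5
Score = 2 if Focus >= 1 else 1  [with Focus=-2]  = 1
Grade = min(Score, Stress) - 3  [with Score=1, Stress=5]  = -2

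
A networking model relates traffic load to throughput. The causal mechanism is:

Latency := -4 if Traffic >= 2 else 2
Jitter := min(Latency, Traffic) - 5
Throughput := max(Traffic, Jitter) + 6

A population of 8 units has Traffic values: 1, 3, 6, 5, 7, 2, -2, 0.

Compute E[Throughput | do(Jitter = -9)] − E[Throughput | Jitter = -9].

-1.85

Every unit gets Jitter=-9 under the intervention. Throughput values become 7, 9, 12, 11, 13, 8, 4, 6; E[Throughput|do(Jitter=-9)] = 8.75.
Observing Jitter=-9 restricts to units where Jitter's equation naturally yields -9: Traffic ∈ {3, 6, 5, 7, 2}. In that subpopulation Throughput = 9, 12, 11, 13, 8, mean 10.6.
Difference = 8.75 − 10.6 = -1.85.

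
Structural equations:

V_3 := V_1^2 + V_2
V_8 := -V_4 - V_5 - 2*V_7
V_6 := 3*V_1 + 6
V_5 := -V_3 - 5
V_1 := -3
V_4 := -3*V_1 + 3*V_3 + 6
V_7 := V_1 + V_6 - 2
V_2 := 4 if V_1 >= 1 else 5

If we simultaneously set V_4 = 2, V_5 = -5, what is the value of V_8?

The joint intervention fixes V_4 = 2, V_5 = -5, removing each variable's own equation.
V_6 = 3*V_1 + 6  [with V_1=-3]  = -3
V_7 = V_1 + V_6 - 2  [with V_1=-3, V_6=-3]  = -8
V_8 = -V_4 - V_5 - 2*V_7  [with V_4=2, V_5=-5, V_7=-8]  = 19

19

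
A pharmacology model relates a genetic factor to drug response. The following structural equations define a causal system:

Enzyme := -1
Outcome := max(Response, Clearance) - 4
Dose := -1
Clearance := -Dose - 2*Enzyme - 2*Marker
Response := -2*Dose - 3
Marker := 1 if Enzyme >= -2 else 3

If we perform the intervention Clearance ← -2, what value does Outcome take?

-5

The intervention breaks the incoming arrows to Clearance: Clearance := -Dose - 2*Enzyme - 2*Marker no longer applies, and Clearance = -2.
Response = -2*Dose - 3  [with Dose=-1]  = -1
Outcome = max(Response, Clearance) - 4  [with Response=-1, Clearance=-2]  = -5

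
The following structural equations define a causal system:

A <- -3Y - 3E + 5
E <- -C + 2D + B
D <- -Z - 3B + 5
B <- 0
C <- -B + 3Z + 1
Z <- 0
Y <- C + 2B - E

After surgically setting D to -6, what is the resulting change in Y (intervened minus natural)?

22

Under do(D=-6), the mechanism D <- -Z - 3B + 5 is discarded; D is fixed at -6.
C = -B + 3Z + 1  [with B=0, Z=0]  = 1
E = -C + 2D + B  [with C=1, D=-6, B=0]  = -13
Y = C + 2B - E  [with C=1, B=0, E=-13]  = 14
Without intervention: C = -B + 3Z + 1  [with B=0, Z=0]  = 1; D = -Z - 3B + 5  [with Z=0, B=0]  = 5; E = -C + 2D + B  [with C=1, D=5, B=0]  = 9; Y = C + 2B - E  [with C=1, B=0, E=9]  = -8.
Change = 14 − (-8) = 22.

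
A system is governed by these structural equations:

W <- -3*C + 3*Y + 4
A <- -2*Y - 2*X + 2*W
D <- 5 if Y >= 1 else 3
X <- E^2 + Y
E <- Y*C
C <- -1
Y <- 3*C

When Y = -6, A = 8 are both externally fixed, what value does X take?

Under do(Y = -6, A = 8), each intervened variable's structural equation is replaced by its fixed value.
E = Y*C  [with Y=-6, C=-1]  = 6
X = E^2 + Y  [with E=6, Y=-6]  = 30

30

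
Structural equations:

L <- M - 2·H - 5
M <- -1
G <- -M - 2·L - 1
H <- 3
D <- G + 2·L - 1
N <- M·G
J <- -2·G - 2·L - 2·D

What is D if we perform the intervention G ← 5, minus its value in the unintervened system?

-19

Intervening sets G = 5 and removes its equation (G <- -M - 2·L - 1).
L = M - 2·H - 5  [with M=-1, H=3]  = -12
D = G + 2·L - 1  [with G=5, L=-12]  = -20
Without intervention: L = M - 2·H - 5  [with M=-1, H=3]  = -12; G = -M - 2·L - 1  [with M=-1, L=-12]  = 24; D = G + 2·L - 1  [with G=24, L=-12]  = -1.
Change = -20 − (-1) = -19.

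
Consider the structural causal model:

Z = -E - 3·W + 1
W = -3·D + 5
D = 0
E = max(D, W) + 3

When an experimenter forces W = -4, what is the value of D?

Under do(W=-4), the mechanism W = -3·D + 5 is discarded; W is fixed at -4.
D is not downstream of the intervention, so its value is determined by the original equations.

0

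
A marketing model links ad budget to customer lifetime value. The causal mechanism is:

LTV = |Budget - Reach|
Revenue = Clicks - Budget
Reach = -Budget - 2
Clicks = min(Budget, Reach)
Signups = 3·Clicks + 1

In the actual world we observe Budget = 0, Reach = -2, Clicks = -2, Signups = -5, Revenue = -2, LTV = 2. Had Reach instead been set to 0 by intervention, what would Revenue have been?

do(Reach=0) replaces the equation Reach = -Budget - 2 with the constant Reach = 0.
Clicks = min(Budget, Reach)  [with Budget=0, Reach=0]  = 0
Revenue = Clicks - Budget  [with Clicks=0, Budget=0]  = 0

0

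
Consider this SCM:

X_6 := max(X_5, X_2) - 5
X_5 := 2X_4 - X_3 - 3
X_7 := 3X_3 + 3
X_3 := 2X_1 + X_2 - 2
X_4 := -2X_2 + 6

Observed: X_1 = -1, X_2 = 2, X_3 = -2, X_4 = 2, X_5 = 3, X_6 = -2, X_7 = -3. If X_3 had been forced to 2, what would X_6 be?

The intervention breaks the incoming arrows to X_3: X_3 := 2X_1 + X_2 - 2 no longer applies, and X_3 = 2.
X_4 = -2X_2 + 6  [with X_2=2]  = 2
X_5 = 2X_4 - X_3 - 3  [with X_4=2, X_3=2]  = -1
X_6 = max(X_5, X_2) - 5  [with X_5=-1, X_2=2]  = -3

-3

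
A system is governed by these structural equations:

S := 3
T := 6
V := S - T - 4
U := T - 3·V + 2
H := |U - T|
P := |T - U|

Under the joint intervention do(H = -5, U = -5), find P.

11

Setting H = -5, U = -5 by intervention discards those variables' equations.
P = |T - U|  [with T=6, U=-5]  = 11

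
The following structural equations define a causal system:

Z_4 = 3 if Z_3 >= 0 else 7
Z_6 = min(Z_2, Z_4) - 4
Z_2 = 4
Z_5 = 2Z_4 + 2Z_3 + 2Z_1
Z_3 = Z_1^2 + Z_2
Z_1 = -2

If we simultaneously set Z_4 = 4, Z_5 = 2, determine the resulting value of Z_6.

The joint intervention fixes Z_4 = 4, Z_5 = 2, removing each variable's own equation.
Z_6 = min(Z_2, Z_4) - 4  [with Z_2=4, Z_4=4]  = 0

0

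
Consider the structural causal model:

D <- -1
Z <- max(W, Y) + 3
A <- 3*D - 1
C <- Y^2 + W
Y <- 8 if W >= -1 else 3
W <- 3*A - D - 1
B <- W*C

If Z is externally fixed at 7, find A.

Under do(Z=7), the mechanism Z <- max(W, Y) + 3 is discarded; Z is fixed at 7.
No directed path runs from Z to A, so A keeps its natural value.
A = 3*D - 1  [with D=-1]  = -4

-4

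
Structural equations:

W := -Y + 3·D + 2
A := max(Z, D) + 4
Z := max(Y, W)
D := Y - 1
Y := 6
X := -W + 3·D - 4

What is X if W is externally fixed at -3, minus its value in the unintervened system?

14

The intervention breaks the incoming arrows to W: W := -Y + 3·D + 2 no longer applies, and W = -3.
D = Y - 1  [with Y=6]  = 5
X = -W + 3·D - 4  [with W=-3, D=5]  = 14
Without intervention: D = Y - 1  [with Y=6]  = 5; W = -Y + 3·D + 2  [with Y=6, D=5]  = 11; X = -W + 3·D - 4  [with W=11, D=5]  = 0.
Change = 14 − 0 = 14.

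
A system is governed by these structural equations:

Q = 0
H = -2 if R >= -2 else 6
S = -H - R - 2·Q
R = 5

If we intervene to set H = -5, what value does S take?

0

The intervention breaks the incoming arrows to H: H = -2 if R >= -2 else 6 no longer applies, and H = -5.
S = -H - R - 2·Q  [with H=-5, R=5, Q=0]  = 0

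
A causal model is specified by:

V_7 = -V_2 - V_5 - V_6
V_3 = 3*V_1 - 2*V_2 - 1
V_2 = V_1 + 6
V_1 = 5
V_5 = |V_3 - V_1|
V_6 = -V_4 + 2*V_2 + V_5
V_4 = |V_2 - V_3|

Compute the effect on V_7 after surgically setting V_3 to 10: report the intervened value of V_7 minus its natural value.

-2

The intervention breaks the incoming arrows to V_3: V_3 = 3*V_1 - 2*V_2 - 1 no longer applies, and V_3 = 10.
V_2 = V_1 + 6  [with V_1=5]  = 11
V_4 = |V_2 - V_3|  [with V_2=11, V_3=10]  = 1
V_5 = |V_3 - V_1|  [with V_3=10, V_1=5]  = 5
V_6 = -V_4 + 2*V_2 + V_5  [with V_4=1, V_2=11, V_5=5]  = 26
V_7 = -V_2 - V_5 - V_6  [with V_2=11, V_5=5, V_6=26]  = -42
Without intervention: V_2 = V_1 + 6  [with V_1=5]  = 11; V_3 = 3*V_1 - 2*V_2 - 1  [with V_1=5, V_2=11]  = -8; V_4 = |V_2 - V_3|  [with V_2=11, V_3=-8]  = 19; V_5 = |V_3 - V_1|  [with V_3=-8, V_1=5]  = 13; V_6 = -V_4 + 2*V_2 + V_5  [with V_4=19, V_2=11, V_5=13]  = 16; V_7 = -V_2 - V_5 - V_6  [with V_2=11, V_5=13, V_6=16]  = -40.
Change = -42 − (-40) = -2.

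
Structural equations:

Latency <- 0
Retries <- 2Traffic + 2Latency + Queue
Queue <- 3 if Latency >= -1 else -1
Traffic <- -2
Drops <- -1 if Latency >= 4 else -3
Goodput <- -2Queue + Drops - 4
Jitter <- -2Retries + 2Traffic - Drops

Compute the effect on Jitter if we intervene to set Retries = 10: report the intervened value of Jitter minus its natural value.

The intervention breaks the incoming arrows to Retries: Retries <- 2Traffic + 2Latency + Queue no longer applies, and Retries = 10.
Drops = -1 if Latency >= 4 else -3  [with Latency=0]  = -3
Jitter = -2Retries + 2Traffic - Drops  [with Retries=10, Traffic=-2, Drops=-3]  = -21
Without intervention: Queue = 3 if Latency >= -1 else -1  [with Latency=0]  = 3; Drops = -1 if Latency >= 4 else -3  [with Latency=0]  = -3; Retries = 2Traffic + 2Latency + Queue  [with Traffic=-2, Latency=0, Queue=3]  = -1; Jitter = -2Retries + 2Traffic - Drops  [with Retries=-1, Traffic=-2, Drops=-3]  = 1.
Change = -21 − 1 = -22.

-22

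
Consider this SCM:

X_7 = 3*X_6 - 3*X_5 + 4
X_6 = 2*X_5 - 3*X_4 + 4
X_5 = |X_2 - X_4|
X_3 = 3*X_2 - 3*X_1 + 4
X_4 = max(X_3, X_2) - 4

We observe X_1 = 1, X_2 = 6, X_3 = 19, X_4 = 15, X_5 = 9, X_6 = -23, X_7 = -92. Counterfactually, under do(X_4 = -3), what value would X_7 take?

The intervention breaks the incoming arrows to X_4: X_4 = max(X_3, X_2) - 4 no longer applies, and X_4 = -3.
X_5 = |X_2 - X_4|  [with X_2=6, X_4=-3]  = 9
X_6 = 2*X_5 - 3*X_4 + 4  [with X_5=9, X_4=-3]  = 31
X_7 = 3*X_6 - 3*X_5 + 4  [with X_6=31, X_5=9]  = 70

70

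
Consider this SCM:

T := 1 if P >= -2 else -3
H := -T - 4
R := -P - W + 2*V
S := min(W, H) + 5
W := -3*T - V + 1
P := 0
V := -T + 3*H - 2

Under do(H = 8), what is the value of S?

-18

The intervention breaks the incoming arrows to H: H := -T - 4 no longer applies, and H = 8.
T = 1 if P >= -2 else -3  [with P=0]  = 1
V = -T + 3*H - 2  [with T=1, H=8]  = 21
W = -3*T - V + 1  [with T=1, V=21]  = -23
S = min(W, H) + 5  [with W=-23, H=8]  = -18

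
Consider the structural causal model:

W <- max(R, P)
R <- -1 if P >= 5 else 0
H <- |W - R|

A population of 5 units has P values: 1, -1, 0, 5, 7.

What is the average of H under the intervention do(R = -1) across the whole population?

do(R=-1) breaks R's dependence on P. With R=-1 fixed, H across the units is 2, 0, 1, 6, 8, mean 3.4.

3.4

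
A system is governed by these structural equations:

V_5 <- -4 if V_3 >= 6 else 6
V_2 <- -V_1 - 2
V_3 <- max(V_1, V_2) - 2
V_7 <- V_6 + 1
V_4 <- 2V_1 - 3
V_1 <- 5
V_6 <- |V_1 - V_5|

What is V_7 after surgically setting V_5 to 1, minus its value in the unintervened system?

3

Under do(V_5=1), the mechanism V_5 <- -4 if V_3 >= 6 else 6 is discarded; V_5 is fixed at 1.
V_6 = |V_1 - V_5|  [with V_1=5, V_5=1]  = 4
V_7 = V_6 + 1  [with V_6=4]  = 5
Without intervention: V_2 = -V_1 - 2  [with V_1=5]  = -7; V_3 = max(V_1, V_2) - 2  [with V_1=5, V_2=-7]  = 3; V_5 = -4 if V_3 >= 6 else 6  [with V_3=3]  = 6; V_6 = |V_1 - V_5|  [with V_1=5, V_5=6]  = 1; V_7 = V_6 + 1  [with V_6=1]  = 2.
Change = 5 − 2 = 3.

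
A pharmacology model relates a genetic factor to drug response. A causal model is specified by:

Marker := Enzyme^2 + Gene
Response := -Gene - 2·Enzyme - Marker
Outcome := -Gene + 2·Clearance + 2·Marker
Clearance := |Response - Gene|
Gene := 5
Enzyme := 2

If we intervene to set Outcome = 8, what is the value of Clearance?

do(Outcome=8) replaces the equation Outcome := -Gene + 2·Clearance + 2·Marker with the constant Outcome = 8.
Since Clearance is not a descendant of the intervened variable, it is unaffected.
Marker = Enzyme^2 + Gene  [with Enzyme=2, Gene=5]  = 9
Response = -Gene - 2·Enzyme - Marker  [with Gene=5, Enzyme=2, Marker=9]  = -18
Clearance = |Response - Gene|  [with Response=-18, Gene=5]  = 23

23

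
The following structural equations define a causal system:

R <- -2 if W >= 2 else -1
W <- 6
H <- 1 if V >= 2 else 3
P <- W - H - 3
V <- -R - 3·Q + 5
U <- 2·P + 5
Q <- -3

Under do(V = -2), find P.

Under do(V=-2), the mechanism V <- -R - 3·Q + 5 is discarded; V is fixed at -2.
H = 1 if V >= 2 else 3  [with V=-2]  = 3
P = W - H - 3  [with W=6, H=3]  = 0

0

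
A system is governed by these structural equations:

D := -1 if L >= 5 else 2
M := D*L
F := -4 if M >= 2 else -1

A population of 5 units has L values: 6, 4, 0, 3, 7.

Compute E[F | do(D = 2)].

do(D=2) breaks D's dependence on L. With D=2 fixed, F across the units is -4, -4, -1, -4, -4, mean -3.4.

-3.4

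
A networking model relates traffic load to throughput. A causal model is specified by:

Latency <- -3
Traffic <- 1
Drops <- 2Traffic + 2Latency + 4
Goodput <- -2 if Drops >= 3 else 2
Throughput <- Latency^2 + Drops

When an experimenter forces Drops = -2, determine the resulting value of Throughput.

7

The intervention breaks the incoming arrows to Drops: Drops <- 2Traffic + 2Latency + 4 no longer applies, and Drops = -2.
Throughput = Latency^2 + Drops  [with Latency=-3, Drops=-2]  = 7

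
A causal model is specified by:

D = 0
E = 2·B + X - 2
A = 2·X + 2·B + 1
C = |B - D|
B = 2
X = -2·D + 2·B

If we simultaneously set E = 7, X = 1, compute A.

7

The joint intervention fixes E = 7, X = 1, removing each variable's own equation.
A = 2·X + 2·B + 1  [with X=1, B=2]  = 7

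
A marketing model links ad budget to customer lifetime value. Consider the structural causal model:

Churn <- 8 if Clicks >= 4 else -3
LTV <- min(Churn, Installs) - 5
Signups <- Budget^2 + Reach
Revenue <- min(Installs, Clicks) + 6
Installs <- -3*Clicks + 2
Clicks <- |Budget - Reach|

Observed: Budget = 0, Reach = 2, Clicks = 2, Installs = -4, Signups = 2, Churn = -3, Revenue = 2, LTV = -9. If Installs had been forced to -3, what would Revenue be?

3

The intervention breaks the incoming arrows to Installs: Installs <- -3*Clicks + 2 no longer applies, and Installs = -3.
Clicks = |Budget - Reach|  [with Budget=0, Reach=2]  = 2
Revenue = min(Installs, Clicks) + 6  [with Installs=-3, Clicks=2]  = 3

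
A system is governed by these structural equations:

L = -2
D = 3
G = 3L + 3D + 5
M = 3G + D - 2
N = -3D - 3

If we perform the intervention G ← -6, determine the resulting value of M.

The intervention breaks the incoming arrows to G: G = 3L + 3D + 5 no longer applies, and G = -6.
M = 3G + D - 2  [with G=-6, D=3]  = -17

-17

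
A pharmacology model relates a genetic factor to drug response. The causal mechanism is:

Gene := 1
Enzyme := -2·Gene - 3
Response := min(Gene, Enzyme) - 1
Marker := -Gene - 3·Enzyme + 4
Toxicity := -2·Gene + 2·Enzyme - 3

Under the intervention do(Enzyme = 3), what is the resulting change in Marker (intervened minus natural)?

The intervention breaks the incoming arrows to Enzyme: Enzyme := -2·Gene - 3 no longer applies, and Enzyme = 3.
Marker = -Gene - 3·Enzyme + 4  [with Gene=1, Enzyme=3]  = -6
Without intervention: Enzyme = -2·Gene - 3  [with Gene=1]  = -5; Marker = -Gene - 3·Enzyme + 4  [with Gene=1, Enzyme=-5]  = 18.
Change = -6 − 18 = -24.

-24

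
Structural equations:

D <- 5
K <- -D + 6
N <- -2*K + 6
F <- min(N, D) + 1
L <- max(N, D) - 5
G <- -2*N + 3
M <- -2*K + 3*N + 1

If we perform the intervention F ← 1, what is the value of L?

0

Intervening sets F = 1 and removes its equation (F <- min(N, D) + 1).
No directed path runs from F to L, so L keeps its natural value.
K = -D + 6  [with D=5]  = 1
N = -2*K + 6  [with K=1]  = 4
L = max(N, D) - 5  [with N=4, D=5]  = 0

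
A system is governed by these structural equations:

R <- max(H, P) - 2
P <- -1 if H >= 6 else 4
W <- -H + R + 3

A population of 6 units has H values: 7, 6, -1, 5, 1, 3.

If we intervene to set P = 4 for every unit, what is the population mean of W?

2.5

The intervention sets P=4 in all 6 units regardless of H. Recomputing W per unit gives 1, 1, 6, 1, 4, 2; average 2.5.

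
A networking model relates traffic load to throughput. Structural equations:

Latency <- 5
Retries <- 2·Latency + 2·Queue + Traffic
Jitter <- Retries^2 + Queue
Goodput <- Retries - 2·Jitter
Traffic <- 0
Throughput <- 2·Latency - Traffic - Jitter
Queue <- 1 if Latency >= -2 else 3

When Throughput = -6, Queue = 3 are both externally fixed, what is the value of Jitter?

Under do(Throughput = -6, Queue = 3), each intervened variable's structural equation is replaced by its fixed value.
Retries = 2·Latency + 2·Queue + Traffic  [with Latency=5, Queue=3, Traffic=0]  = 16
Jitter = Retries^2 + Queue  [with Retries=16, Queue=3]  = 259

259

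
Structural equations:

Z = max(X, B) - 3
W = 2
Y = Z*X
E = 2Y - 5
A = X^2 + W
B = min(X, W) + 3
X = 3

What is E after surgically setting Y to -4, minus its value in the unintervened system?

Intervening sets Y = -4 and removes its equation (Y = Z*X).
E = 2Y - 5  [with Y=-4]  = -13
Without intervention: B = min(X, W) + 3  [with X=3, W=2]  = 5; Z = max(X, B) - 3  [with X=3, B=5]  = 2; Y = Z*X  [with Z=2, X=3]  = 6; E = 2Y - 5  [with Y=6]  = 7.
Change = -13 − 7 = -20.

-20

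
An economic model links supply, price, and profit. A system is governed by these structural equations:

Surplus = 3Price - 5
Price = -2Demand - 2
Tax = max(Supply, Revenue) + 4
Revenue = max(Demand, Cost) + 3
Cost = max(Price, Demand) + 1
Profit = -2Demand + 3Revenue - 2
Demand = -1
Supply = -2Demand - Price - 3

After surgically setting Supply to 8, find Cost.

The intervention breaks the incoming arrows to Supply: Supply = -2Demand - Price - 3 no longer applies, and Supply = 8.
Cost is not downstream of the intervention, so its value is determined by the original equations.
Price = -2Demand - 2  [with Demand=-1]  = 0
Cost = max(Price, Demand) + 1  [with Price=0, Demand=-1]  = 1

1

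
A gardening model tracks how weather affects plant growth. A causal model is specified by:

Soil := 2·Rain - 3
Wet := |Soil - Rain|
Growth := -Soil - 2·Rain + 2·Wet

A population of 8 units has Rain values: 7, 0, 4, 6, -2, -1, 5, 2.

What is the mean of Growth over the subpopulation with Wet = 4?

Observing Wet=4 restricts to units where Wet's equation naturally yields 4: Rain ∈ {7, -1}. In that subpopulation Growth = -17, 15, mean -1.

-1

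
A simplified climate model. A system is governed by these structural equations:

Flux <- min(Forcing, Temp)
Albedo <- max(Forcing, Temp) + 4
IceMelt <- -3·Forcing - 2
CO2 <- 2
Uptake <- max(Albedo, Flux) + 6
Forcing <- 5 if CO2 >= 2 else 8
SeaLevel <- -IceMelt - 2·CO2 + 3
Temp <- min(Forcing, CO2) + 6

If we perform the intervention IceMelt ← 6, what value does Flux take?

The intervention breaks the incoming arrows to IceMelt: IceMelt <- -3·Forcing - 2 no longer applies, and IceMelt = 6.
No directed path runs from IceMelt to Flux, so Flux keeps its natural value.
Forcing = 5 if CO2 >= 2 else 8  [with CO2=2]  = 5
Temp = min(Forcing, CO2) + 6  [with Forcing=5, CO2=2]  = 8
Flux = min(Forcing, Temp)  [with Forcing=5, Temp=8]  = 5

5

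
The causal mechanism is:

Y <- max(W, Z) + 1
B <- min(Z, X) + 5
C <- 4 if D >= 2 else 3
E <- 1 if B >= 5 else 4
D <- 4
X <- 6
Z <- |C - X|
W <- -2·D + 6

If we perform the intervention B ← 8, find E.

do(B=8) replaces the equation B <- min(Z, X) + 5 with the constant B = 8.
E = 1 if B >= 5 else 4  [with B=8]  = 1

1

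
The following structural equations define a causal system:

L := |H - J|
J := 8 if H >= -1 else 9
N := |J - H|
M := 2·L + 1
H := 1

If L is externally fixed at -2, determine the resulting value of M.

-3

The intervention breaks the incoming arrows to L: L := |H - J| no longer applies, and L = -2.
M = 2·L + 1  [with L=-2]  = -3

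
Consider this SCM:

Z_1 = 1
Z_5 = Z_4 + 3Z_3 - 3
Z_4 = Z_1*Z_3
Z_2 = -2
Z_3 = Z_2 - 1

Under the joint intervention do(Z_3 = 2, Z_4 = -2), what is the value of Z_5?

1

Setting Z_3 = 2, Z_4 = -2 by intervention discards those variables' equations.
Z_5 = Z_4 + 3Z_3 - 3  [with Z_4=-2, Z_3=2]  = 1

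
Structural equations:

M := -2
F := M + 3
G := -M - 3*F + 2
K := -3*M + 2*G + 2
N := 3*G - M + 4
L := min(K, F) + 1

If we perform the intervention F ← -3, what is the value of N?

45

do(F=-3) replaces the equation F := M + 3 with the constant F = -3.
G = -M - 3*F + 2  [with M=-2, F=-3]  = 13
N = 3*G - M + 4  [with G=13, M=-2]  = 45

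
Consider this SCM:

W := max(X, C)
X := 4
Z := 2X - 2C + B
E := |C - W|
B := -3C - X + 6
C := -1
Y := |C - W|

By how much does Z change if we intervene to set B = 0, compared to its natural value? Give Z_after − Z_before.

-5

The intervention breaks the incoming arrows to B: B := -3C - X + 6 no longer applies, and B = 0.
Z = 2X - 2C + B  [with X=4, C=-1, B=0]  = 10
Without intervention: B = -3C - X + 6  [with C=-1, X=4]  = 5; Z = 2X - 2C + B  [with X=4, C=-1, B=5]  = 15.
Change = 10 − 15 = -5.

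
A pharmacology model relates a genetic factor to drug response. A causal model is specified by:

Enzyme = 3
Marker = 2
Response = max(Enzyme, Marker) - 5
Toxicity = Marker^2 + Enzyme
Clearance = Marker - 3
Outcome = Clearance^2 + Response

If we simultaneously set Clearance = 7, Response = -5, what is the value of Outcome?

44

The joint intervention fixes Clearance = 7, Response = -5, removing each variable's own equation.
Outcome = Clearance^2 + Response  [with Clearance=7, Response=-5]  = 44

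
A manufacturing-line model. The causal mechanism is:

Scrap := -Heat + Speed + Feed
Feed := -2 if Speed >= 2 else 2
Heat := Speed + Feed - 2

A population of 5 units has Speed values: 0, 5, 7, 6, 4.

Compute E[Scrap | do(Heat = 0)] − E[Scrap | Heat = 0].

Under do(Heat=0), Heat's equation is replaced by Heat=0 for every unit. Per-unit Scrap: 2, 3, 5, 4, 2. Mean = 3.2.
Observing Heat=0 restricts to units where Heat's equation naturally yields 0: Speed ∈ {0, 4}. In that subpopulation Scrap = 2, 2, mean 2.
Difference = 3.2 − 2 = 1.2.

1.2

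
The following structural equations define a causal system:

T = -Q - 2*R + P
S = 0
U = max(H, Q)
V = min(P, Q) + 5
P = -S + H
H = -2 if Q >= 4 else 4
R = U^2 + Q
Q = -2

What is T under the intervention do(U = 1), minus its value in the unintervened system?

30

do(U=1) replaces the equation U = max(H, Q) with the constant U = 1.
H = -2 if Q >= 4 else 4  [with Q=-2]  = 4
P = -S + H  [with S=0, H=4]  = 4
R = U^2 + Q  [with U=1, Q=-2]  = -1
T = -Q - 2*R + P  [with Q=-2, R=-1, P=4]  = 8
Without intervention: H = -2 if Q >= 4 else 4  [with Q=-2]  = 4; U = max(H, Q)  [with H=4, Q=-2]  = 4; P = -S + H  [with S=0, H=4]  = 4; R = U^2 + Q  [with U=4, Q=-2]  = 14; T = -Q - 2*R + P  [with Q=-2, R=14, P=4]  = -22.
Change = 8 − (-22) = 30.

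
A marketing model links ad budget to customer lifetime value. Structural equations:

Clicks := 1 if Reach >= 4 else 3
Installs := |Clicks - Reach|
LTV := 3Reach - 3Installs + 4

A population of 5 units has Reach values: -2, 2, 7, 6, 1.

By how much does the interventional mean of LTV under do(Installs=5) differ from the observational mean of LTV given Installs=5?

2.4

do(Installs=5) breaks Installs's dependence on Reach. With Installs=5 fixed, LTV across the units is -17, -5, 10, 7, -8, mean -2.6.
Observing Installs=5 restricts to units where Installs's equation naturally yields 5: Reach ∈ {-2, 6}. In that subpopulation LTV = -17, 7, mean -5.
Difference = -2.6 − (-5) = 2.4.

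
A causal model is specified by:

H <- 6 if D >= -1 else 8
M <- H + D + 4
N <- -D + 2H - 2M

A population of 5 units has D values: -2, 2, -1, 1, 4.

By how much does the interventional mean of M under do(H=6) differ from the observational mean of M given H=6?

-0.7

do(H=6) breaks H's dependence on D. With H=6 fixed, M across the units is 8, 12, 9, 11, 14, mean 10.8.
Conditioning on H=6 selects the 4 unit(s) with D ∈ {2, -1, 1, 4}. Their M values: 12, 9, 11, 14. Mean = 11.5.
Difference = 10.8 − 11.5 = -0.7.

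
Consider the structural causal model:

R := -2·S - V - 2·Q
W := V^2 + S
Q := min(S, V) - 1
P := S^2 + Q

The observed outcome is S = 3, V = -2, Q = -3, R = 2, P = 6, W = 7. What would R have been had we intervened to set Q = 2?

-8

The intervention breaks the incoming arrows to Q: Q := min(S, V) - 1 no longer applies, and Q = 2.
R = -2·S - V - 2·Q  [with S=3, V=-2, Q=2]  = -8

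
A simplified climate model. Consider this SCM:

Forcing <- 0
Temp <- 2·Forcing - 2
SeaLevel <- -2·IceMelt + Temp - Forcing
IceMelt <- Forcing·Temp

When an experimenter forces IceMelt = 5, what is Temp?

Under do(IceMelt=5), the mechanism IceMelt <- Forcing·Temp is discarded; IceMelt is fixed at 5.
Since Temp is not a descendant of the intervened variable, it is unaffected.
Temp = 2·Forcing - 2  [with Forcing=0]  = -2

-2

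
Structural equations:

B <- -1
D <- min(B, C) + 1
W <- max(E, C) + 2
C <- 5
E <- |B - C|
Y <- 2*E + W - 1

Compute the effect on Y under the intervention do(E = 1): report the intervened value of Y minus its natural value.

-11

The intervention breaks the incoming arrows to E: E <- |B - C| no longer applies, and E = 1.
W = max(E, C) + 2  [with E=1, C=5]  = 7
Y = 2*E + W - 1  [with E=1, W=7]  = 8
Without intervention: E = |B - C|  [with B=-1, C=5]  = 6; W = max(E, C) + 2  [with E=6, C=5]  = 8; Y = 2*E + W - 1  [with E=6, W=8]  = 19.
Change = 8 − 19 = -11.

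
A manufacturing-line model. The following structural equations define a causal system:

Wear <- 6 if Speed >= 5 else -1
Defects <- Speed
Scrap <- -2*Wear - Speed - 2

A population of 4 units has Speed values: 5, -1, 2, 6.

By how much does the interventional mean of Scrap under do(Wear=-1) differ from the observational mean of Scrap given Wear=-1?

do(Wear=-1) breaks Wear's dependence on Speed. With Wear=-1 fixed, Scrap across the units is -5, 1, -2, -6, mean -3.
Observing Wear=-1 restricts to units where Wear's equation naturally yields -1: Speed ∈ {-1, 2}. In that subpopulation Scrap = 1, -2, mean -0.5.
Difference = -3 − (-0.5) = -2.5.

-2.5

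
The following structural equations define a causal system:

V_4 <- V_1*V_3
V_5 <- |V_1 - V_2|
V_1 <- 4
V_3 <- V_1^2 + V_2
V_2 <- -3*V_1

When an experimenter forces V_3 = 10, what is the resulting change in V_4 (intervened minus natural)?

24

The intervention breaks the incoming arrows to V_3: V_3 <- V_1^2 + V_2 no longer applies, and V_3 = 10.
V_4 = V_1*V_3  [with V_1=4, V_3=10]  = 40
Without intervention: V_2 = -3*V_1  [with V_1=4]  = -12; V_3 = V_1^2 + V_2  [with V_1=4, V_2=-12]  = 4; V_4 = V_1*V_3  [with V_1=4, V_3=4]  = 16.
Change = 40 − 16 = 24.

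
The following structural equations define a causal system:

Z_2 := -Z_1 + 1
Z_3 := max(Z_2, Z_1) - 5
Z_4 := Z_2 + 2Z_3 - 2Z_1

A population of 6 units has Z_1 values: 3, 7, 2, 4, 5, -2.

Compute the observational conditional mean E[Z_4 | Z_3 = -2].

-4.5

Conditioning on Z_3=-2 selects the 2 unit(s) with Z_1 ∈ {3, -2}. Their Z_4 values: -12, 3. Mean = -4.5.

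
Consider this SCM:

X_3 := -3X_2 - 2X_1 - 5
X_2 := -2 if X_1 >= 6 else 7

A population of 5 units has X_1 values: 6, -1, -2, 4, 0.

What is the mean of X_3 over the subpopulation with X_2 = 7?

-26.5

Conditioning on X_2=7 selects the 4 unit(s) with X_1 ∈ {-1, -2, 4, 0}. Their X_3 values: -24, -22, -34, -26. Mean = -26.5.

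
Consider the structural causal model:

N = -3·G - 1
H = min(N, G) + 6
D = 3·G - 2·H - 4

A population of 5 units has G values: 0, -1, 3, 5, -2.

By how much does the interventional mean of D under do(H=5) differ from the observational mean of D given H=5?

do(H=5) breaks H's dependence on G. With H=5 fixed, D across the units is -14, -17, -5, 1, -20, mean -11.
Observing H=5 restricts to units where H's equation naturally yields 5: G ∈ {0, -1}. In that subpopulation D = -14, -17, mean -15.5.
Difference = -11 − (-15.5) = 4.5.

4.5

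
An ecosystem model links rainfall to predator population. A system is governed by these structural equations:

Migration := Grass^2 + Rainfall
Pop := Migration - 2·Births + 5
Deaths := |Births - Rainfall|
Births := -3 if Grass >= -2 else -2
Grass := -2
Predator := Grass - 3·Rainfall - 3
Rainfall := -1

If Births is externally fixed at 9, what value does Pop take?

-10

The intervention breaks the incoming arrows to Births: Births := -3 if Grass >= -2 else -2 no longer applies, and Births = 9.
Migration = Grass^2 + Rainfall  [with Grass=-2, Rainfall=-1]  = 3
Pop = Migration - 2·Births + 5  [with Migration=3, Births=9]  = -10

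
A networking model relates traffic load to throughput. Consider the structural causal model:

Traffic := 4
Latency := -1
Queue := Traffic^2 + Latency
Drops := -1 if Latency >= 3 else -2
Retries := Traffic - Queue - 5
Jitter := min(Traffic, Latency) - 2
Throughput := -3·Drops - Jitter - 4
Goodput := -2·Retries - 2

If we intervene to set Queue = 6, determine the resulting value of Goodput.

The intervention breaks the incoming arrows to Queue: Queue := Traffic^2 + Latency no longer applies, and Queue = 6.
Retries = Traffic - Queue - 5  [with Traffic=4, Queue=6]  = -7
Goodput = -2·Retries - 2  [with Retries=-7]  = 12

12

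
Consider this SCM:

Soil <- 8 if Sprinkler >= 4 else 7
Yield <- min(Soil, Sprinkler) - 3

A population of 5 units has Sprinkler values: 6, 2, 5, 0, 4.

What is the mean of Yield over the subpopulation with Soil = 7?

-2

Observing Soil=7 restricts to units where Soil's equation naturally yields 7: Sprinkler ∈ {2, 0}. In that subpopulation Yield = -1, -3, mean -2.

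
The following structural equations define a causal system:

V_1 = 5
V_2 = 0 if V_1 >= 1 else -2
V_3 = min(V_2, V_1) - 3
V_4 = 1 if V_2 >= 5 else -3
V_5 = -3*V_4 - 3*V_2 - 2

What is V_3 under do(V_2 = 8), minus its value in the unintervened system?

5

The intervention breaks the incoming arrows to V_2: V_2 = 0 if V_1 >= 1 else -2 no longer applies, and V_2 = 8.
V_3 = min(V_2, V_1) - 3  [with V_2=8, V_1=5]  = 2
Without intervention: V_2 = 0 if V_1 >= 1 else -2  [with V_1=5]  = 0; V_3 = min(V_2, V_1) - 3  [with V_2=0, V_1=5]  = -3.
Change = 2 − (-3) = 5.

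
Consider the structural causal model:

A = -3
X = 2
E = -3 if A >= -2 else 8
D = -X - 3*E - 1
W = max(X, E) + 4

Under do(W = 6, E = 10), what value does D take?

Under do(W = 6, E = 10), each intervened variable's structural equation is replaced by its fixed value.
D = -X - 3*E - 1  [with X=2, E=10]  = -33

-33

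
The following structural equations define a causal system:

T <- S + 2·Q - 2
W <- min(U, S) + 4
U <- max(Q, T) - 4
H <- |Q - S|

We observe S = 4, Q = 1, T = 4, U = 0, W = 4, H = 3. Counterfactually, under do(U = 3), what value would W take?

7

Intervening sets U = 3 and removes its equation (U <- max(Q, T) - 4).
W = min(U, S) + 4  [with U=3, S=4]  = 7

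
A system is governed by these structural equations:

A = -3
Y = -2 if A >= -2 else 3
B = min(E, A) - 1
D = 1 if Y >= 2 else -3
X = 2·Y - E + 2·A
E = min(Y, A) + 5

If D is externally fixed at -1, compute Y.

3

do(D=-1) replaces the equation D = 1 if Y >= 2 else -3 with the constant D = -1.
Y is not downstream of the intervention, so its value is determined by the original equations.
Y = -2 if A >= -2 else 3  [with A=-3]  = 3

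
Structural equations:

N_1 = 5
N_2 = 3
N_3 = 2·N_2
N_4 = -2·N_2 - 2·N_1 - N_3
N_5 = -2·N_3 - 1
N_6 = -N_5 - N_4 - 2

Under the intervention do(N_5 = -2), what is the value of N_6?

22

The intervention breaks the incoming arrows to N_5: N_5 = -2·N_3 - 1 no longer applies, and N_5 = -2.
N_3 = 2·N_2  [with N_2=3]  = 6
N_4 = -2·N_2 - 2·N_1 - N_3  [with N_2=3, N_1=5, N_3=6]  = -22
N_6 = -N_5 - N_4 - 2  [with N_5=-2, N_4=-22]  = 22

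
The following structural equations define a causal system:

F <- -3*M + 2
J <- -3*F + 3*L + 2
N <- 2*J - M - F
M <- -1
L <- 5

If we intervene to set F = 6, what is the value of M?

Under do(F=6), the mechanism F <- -3*M + 2 is discarded; F is fixed at 6.
M is not downstream of the intervention, so its value is determined by the original equations.

-1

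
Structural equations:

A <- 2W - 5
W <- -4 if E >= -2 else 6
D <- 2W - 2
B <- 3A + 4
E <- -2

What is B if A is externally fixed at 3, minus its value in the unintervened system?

do(A=3) replaces the equation A <- 2W - 5 with the constant A = 3.
B = 3A + 4  [with A=3]  = 13
Without intervention: W = -4 if E >= -2 else 6  [with E=-2]  = -4; A = 2W - 5  [with W=-4]  = -13; B = 3A + 4  [with A=-13]  = -35.
Change = 13 − (-35) = 48.

48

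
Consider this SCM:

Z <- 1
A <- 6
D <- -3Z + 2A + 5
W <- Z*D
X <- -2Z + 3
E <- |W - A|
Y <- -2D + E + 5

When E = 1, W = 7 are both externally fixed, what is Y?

-22

Under do(E = 1, W = 7), each intervened variable's structural equation is replaced by its fixed value.
D = -3Z + 2A + 5  [with Z=1, A=6]  = 14
Y = -2D + E + 5  [with D=14, E=1]  = -22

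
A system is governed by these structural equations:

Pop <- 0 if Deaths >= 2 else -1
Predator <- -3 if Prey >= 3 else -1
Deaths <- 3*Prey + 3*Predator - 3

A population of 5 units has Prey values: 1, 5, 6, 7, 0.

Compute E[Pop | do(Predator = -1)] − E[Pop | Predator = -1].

Every unit gets Predator=-1 under the intervention. Pop values become -1, 0, 0, 0, -1; E[Pop|do(Predator=-1)] = -0.4.
Conditioning on Predator=-1 selects the 2 unit(s) with Prey ∈ {1, 0}. Their Pop values: -1, -1. Mean = -1.
Difference = -0.4 − (-1) = 0.6.

0.6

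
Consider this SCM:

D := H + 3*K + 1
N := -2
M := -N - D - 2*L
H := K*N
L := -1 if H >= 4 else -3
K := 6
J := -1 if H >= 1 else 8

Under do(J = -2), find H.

Intervening sets J = -2 and removes its equation (J := -1 if H >= 1 else 8).
H is not downstream of the intervention, so its value is determined by the original equations.
H = K*N  [with K=6, N=-2]  = -12

-12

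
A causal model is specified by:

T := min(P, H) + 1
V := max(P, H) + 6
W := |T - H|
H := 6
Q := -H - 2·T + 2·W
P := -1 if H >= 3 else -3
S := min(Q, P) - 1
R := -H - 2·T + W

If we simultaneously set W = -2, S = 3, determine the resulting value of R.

The joint intervention fixes W = -2, S = 3, removing each variable's own equation.
P = -1 if H >= 3 else -3  [with H=6]  = -1
T = min(P, H) + 1  [with P=-1, H=6]  = 0
R = -H - 2·T + W  [with H=6, T=0, W=-2]  = -8

-8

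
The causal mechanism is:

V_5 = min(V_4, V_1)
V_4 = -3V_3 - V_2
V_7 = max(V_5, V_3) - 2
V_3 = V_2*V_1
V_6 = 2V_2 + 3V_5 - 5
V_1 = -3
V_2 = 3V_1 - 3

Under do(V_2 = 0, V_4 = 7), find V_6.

The joint intervention fixes V_2 = 0, V_4 = 7, removing each variable's own equation.
V_5 = min(V_4, V_1)  [with V_4=7, V_1=-3]  = -3
V_6 = 2V_2 + 3V_5 - 5  [with V_2=0, V_5=-3]  = -14

-14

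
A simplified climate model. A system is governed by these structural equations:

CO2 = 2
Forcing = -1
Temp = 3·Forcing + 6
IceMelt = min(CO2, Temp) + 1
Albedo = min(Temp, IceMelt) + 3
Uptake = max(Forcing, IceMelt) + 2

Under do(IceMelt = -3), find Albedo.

0

Intervening sets IceMelt = -3 and removes its equation (IceMelt = min(CO2, Temp) + 1).
Temp = 3·Forcing + 6  [with Forcing=-1]  = 3
Albedo = min(Temp, IceMelt) + 3  [with Temp=3, IceMelt=-3]  = 0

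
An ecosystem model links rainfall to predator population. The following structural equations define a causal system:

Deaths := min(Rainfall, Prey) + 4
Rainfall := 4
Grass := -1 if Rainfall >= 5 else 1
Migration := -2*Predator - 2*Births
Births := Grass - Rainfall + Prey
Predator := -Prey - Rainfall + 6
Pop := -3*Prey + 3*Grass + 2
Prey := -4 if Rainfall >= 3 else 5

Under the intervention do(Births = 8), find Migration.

-28

Under do(Births=8), the mechanism Births := Grass - Rainfall + Prey is discarded; Births is fixed at 8.
Prey = -4 if Rainfall >= 3 else 5  [with Rainfall=4]  = -4
Predator = -Prey - Rainfall + 6  [with Prey=-4, Rainfall=4]  = 6
Migration = -2*Predator - 2*Births  [with Predator=6, Births=8]  = -28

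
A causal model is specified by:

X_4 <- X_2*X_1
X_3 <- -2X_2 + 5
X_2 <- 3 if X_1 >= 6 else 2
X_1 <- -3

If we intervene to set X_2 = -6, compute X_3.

17

The intervention breaks the incoming arrows to X_2: X_2 <- 3 if X_1 >= 6 else 2 no longer applies, and X_2 = -6.
X_3 = -2X_2 + 5  [with X_2=-6]  = 17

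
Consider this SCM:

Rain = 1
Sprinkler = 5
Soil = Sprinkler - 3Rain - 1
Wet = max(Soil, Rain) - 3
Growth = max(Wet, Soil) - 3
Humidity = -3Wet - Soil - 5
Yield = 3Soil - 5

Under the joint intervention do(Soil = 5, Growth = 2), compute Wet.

2

The joint intervention fixes Soil = 5, Growth = 2, removing each variable's own equation.
Wet = max(Soil, Rain) - 3  [with Soil=5, Rain=1]  = 2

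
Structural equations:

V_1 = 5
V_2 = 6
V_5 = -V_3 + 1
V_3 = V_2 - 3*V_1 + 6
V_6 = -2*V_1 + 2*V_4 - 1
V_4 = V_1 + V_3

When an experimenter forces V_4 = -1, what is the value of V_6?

Under do(V_4=-1), the mechanism V_4 = V_1 + V_3 is discarded; V_4 is fixed at -1.
V_6 = -2*V_1 + 2*V_4 - 1  [with V_1=5, V_4=-1]  = -13

-13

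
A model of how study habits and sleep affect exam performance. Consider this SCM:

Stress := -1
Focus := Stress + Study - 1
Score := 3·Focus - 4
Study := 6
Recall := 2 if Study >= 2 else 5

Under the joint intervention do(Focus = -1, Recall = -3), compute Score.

The joint intervention fixes Focus = -1, Recall = -3, removing each variable's own equation.
Score = 3·Focus - 4  [with Focus=-1]  = -7

-7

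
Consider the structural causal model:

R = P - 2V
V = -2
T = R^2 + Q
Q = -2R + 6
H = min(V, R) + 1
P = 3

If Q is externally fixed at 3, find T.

The intervention breaks the incoming arrows to Q: Q = -2R + 6 no longer applies, and Q = 3.
R = P - 2V  [with P=3, V=-2]  = 7
T = R^2 + Q  [with R=7, Q=3]  = 52

52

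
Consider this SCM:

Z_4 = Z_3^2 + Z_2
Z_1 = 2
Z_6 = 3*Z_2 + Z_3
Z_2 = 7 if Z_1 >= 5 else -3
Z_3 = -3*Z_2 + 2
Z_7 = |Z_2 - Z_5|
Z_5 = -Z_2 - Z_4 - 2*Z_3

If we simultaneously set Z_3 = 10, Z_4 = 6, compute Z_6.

Setting Z_3 = 10, Z_4 = 6 by intervention discards those variables' equations.
Z_2 = 7 if Z_1 >= 5 else -3  [with Z_1=2]  = -3
Z_6 = 3*Z_2 + Z_3  [with Z_2=-3, Z_3=10]  = 1

1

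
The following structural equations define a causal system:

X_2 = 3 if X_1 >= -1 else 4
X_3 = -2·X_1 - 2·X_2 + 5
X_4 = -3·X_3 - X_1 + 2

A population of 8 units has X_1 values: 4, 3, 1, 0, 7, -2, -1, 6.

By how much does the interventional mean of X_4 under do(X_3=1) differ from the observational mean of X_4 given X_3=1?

-3.75

The intervention sets X_3=1 in all 8 units regardless of X_1. Recomputing X_4 per unit gives -5, -4, -2, -1, -8, 1, 0, -7; average -3.25.
Conditioning on X_3=1 selects the 2 unit(s) with X_1 ∈ {-2, -1}. Their X_4 values: 1, 0. Mean = 0.5.
Difference = -3.25 − 0.5 = -3.75.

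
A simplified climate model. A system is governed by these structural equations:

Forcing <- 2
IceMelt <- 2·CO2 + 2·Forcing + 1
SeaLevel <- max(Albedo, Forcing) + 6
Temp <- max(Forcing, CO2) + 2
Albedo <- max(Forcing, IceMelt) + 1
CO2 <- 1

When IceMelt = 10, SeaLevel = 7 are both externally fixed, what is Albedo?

Setting IceMelt = 10, SeaLevel = 7 by intervention discards those variables' equations.
Albedo = max(Forcing, IceMelt) + 1  [with Forcing=2, IceMelt=10]  = 11

11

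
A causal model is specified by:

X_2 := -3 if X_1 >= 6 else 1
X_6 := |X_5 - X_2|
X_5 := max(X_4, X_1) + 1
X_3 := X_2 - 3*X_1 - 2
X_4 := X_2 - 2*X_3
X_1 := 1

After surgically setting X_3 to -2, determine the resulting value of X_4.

The intervention breaks the incoming arrows to X_3: X_3 := X_2 - 3*X_1 - 2 no longer applies, and X_3 = -2.
X_2 = -3 if X_1 >= 6 else 1  [with X_1=1]  = 1
X_4 = X_2 - 2*X_3  [with X_2=1, X_3=-2]  = 5

5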